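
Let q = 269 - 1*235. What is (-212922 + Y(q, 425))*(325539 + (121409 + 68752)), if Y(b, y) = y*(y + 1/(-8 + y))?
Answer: -2315050185600/139 ≈ -1.6655e+10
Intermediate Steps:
q = 34 (q = 269 - 235 = 34)
(-212922 + Y(q, 425))*(325539 + (121409 + 68752)) = (-212922 + 425*(1 + 425² - 8*425)/(-8 + 425))*(325539 + (121409 + 68752)) = (-212922 + 425*(1 + 180625 - 3400)/417)*(325539 + 190161) = (-212922 + 425*(1/417)*177226)*515700 = (-212922 + 75321050/417)*515700 = -13467424/417*515700 = -2315050185600/139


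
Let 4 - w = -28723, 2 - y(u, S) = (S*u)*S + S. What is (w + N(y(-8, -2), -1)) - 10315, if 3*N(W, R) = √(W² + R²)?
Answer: 18412 + √1297/3 ≈ 18424.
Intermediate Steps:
y(u, S) = 2 - S - u*S² (y(u, S) = 2 - ((S*u)*S + S) = 2 - (u*S² + S) = 2 - (S + u*S²) = 2 + (-S - u*S²) = 2 - S - u*S²)
w = 28727 (w = 4 - 1*(-28723) = 4 + 28723 = 28727)
N(W, R) = √(R² + W²)/3 (N(W, R) = √(W² + R²)/3 = √(R² + W²)/3)
(w + N(y(-8, -2), -1)) - 10315 = (28727 + √((-1)² + (2 - 1*(-2) - 1*(-8)*(-2)²)²)/3) - 10315 = (28727 + √(1 + (2 + 2 - 1*(-8)*4)²)/3) - 10315 = (28727 + √(1 + (2 + 2 + 32)²)/3) - 10315 = (28727 + √(1 + 36²)/3) - 10315 = (28727 + √(1 + 1296)/3) - 10315 = (28727 + √1297/3) - 10315 = 18412 + √1297/3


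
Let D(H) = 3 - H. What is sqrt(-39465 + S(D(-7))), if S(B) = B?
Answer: I*sqrt(39455) ≈ 198.63*I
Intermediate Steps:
sqrt(-39465 + S(D(-7))) = sqrt(-39465 + (3 - 1*(-7))) = sqrt(-39465 + (3 + 7)) = sqrt(-39465 + 10) = sqrt(-39455) = I*sqrt(39455)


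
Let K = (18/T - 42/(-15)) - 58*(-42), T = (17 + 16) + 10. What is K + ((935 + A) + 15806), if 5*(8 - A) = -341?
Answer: 828026/43 ≈ 19256.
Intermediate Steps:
A = 381/5 (A = 8 - 1/5*(-341) = 8 + 341/5 = 381/5 ≈ 76.200)
T = 43 (T = 33 + 10 = 43)
K = 524432/215 (K = (18/43 - 42/(-15)) - 58*(-42) = (18*(1/43) - 42*(-1/15)) + 2436 = (18/43 + 14/5) + 2436 = 692/215 + 2436 = 524432/215 ≈ 2439.2)
K + ((935 + A) + 15806) = 524432/215 + ((935 + 381/5) + 15806) = 524432/215 + (5056/5 + 15806) = 524432/215 + 84086/5 = 828026/43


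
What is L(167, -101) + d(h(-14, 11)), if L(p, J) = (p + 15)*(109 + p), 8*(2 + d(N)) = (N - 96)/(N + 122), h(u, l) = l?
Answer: 53444635/1064 ≈ 50230.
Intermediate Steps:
d(N) = -2 + (-96 + N)/(8*(122 + N)) (d(N) = -2 + ((N - 96)/(N + 122))/8 = -2 + ((-96 + N)/(122 + N))/8 = -2 + (-96 + N)/(8*(122 + N)))
L(p, J) = (15 + p)*(109 + p)
L(167, -101) + d(h(-14, 11)) = (1635 + 167² + 124*167) + (-2048 - 15*11)/(8*(122 + 11)) = (1635 + 27889 + 20708) + (⅛)*(-2048 - 165)/133 = 50232 + (⅛)*(1/133)*(-2213) = 50232 - 2213/1064 = 53444635/1064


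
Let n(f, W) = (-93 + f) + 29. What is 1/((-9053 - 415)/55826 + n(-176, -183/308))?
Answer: -27913/6703854 ≈ -0.0041637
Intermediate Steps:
n(f, W) = -64 + f
1/((-9053 - 415)/55826 + n(-176, -183/308)) = 1/((-9053 - 415)/55826 + (-64 - 176)) = 1/(-9468*1/55826 - 240) = 1/(-4734/27913 - 240) = 1/(-6703854/27913) = -27913/6703854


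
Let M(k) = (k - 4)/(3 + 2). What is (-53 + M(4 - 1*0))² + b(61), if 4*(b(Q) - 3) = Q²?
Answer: 14969/4 ≈ 3742.3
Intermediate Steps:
M(k) = -⅘ + k/5 (M(k) = (-4 + k)/5 = (-4 + k)*(⅕) = -⅘ + k/5)
b(Q) = 3 + Q²/4
(-53 + M(4 - 1*0))² + b(61) = (-53 + (-⅘ + (4 - 1*0)/5))² + (3 + (¼)*61²) = (-53 + (-⅘ + (4 + 0)/5))² + (3 + (¼)*3721) = (-53 + (-⅘ + (⅕)*4))² + (3 + 3721/4) = (-53 + (-⅘ + ⅘))² + 3733/4 = (-53 + 0)² + 3733/4 = (-53)² + 3733/4 = 2809 + 3733/4 = 14969/4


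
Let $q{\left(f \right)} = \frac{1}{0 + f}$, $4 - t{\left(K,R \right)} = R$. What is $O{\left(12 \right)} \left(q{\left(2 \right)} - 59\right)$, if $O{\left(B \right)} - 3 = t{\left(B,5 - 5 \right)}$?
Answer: $- \frac{819}{2} \approx -409.5$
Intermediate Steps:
$t{\left(K,R \right)} = 4 - R$
$O{\left(B \right)} = 7$ ($O{\left(B \right)} = 3 + \left(4 - \left(5 - 5\right)\right) = 3 + \left(4 - 0\right) = 3 + \left(4 + 0\right) = 3 + 4 = 7$)
$q{\left(f \right)} = \frac{1}{f}$
$O{\left(12 \right)} \left(q{\left(2 \right)} - 59\right) = 7 \left(\frac{1}{2} - 59\right) = 7 \left(- \frac{117}{2}\right) = - \frac{819}{2}$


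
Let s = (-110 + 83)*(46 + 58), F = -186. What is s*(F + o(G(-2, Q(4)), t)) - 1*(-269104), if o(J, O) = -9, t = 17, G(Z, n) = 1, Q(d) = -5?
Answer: 816664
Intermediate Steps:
s = -2808 (s = -27*104 = -2808)
s*(F + o(G(-2, Q(4)), t)) - 1*(-269104) = -2808*(-186 - 9) - 1*(-269104) = -2808*(-195) + 269104 = 547560 + 269104 = 816664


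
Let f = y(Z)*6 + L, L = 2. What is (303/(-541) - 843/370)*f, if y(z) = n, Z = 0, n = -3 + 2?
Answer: 1136346/100085 ≈ 11.354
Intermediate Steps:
n = -1
y(z) = -1
f = -4 (f = -1*6 + 2 = -6 + 2 = -4)
(303/(-541) - 843/370)*f = (303/(-541) - 843/370)*(-4) = (303*(-1/541) - 843*1/370)*(-4) = (-303/541 - 843/370)*(-4) = -568173/200170*(-4) = 1136346/100085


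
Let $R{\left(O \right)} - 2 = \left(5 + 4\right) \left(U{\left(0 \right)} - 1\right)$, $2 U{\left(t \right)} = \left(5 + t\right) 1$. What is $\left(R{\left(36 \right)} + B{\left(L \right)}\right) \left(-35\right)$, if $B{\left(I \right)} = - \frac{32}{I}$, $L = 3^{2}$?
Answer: $- \frac{7525}{18} \approx -418.06$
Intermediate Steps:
$U{\left(t \right)} = \frac{5}{2} + \frac{t}{2}$ ($U{\left(t \right)} = \frac{\left(5 + t\right) 1}{2} = \frac{5 + t}{2} = \frac{5}{2} + \frac{t}{2}$)
$L = 9$
$R{\left(O \right)} = \frac{31}{2}$ ($R{\left(O \right)} = 2 + \left(5 + 4\right) \left(\left(\frac{5}{2} + \frac{1}{2} \cdot 0\right) - 1\right) = 2 + 9 \left(\left(\frac{5}{2} + 0\right) - 1\right) = 2 + 9 \left(\frac{5}{2} - 1\right) = 2 + 9 \cdot \frac{3}{2} = 2 + \frac{27}{2} = \frac{31}{2}$)
$\left(R{\left(36 \right)} + B{\left(L \right)}\right) \left(-35\right) = \left(\frac{31}{2} - \frac{32}{9}\right) \left(-35\right) = \frac{215}{18} \left(-35\right) = - \frac{7525}{18}$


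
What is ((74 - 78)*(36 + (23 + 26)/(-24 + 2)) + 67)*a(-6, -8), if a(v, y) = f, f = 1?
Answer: -749/11 ≈ -68.091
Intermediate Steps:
a(v, y) = 1
((74 - 78)*(36 + (23 + 26)/(-24 + 2)) + 67)*a(-6, -8) = ((74 - 78)*(36 + (23 + 26)/(-24 + 2)) + 67)*1 = (-4*(36 + 49/(-22)) + 67)*1 = (-4*(36 + 49*(-1/22)) + 67)*1 = (-4*(36 - 49/22) + 67)*1 = (-4*743/22 + 67)*1 = (-1486/11 + 67)*1 = -749/11*1 = -749/11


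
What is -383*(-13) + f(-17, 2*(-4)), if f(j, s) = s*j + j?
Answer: 5098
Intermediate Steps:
f(j, s) = j + j*s (f(j, s) = j*s + j = j + j*s)
-383*(-13) + f(-17, 2*(-4)) = -383*(-13) - 17*(1 + 2*(-4)) = 4979 - 17*(1 - 8) = 4979 - 17*(-7) = 4979 + 119 = 5098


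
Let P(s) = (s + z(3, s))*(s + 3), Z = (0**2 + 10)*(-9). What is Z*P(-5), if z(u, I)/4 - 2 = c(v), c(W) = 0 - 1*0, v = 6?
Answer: 540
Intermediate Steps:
c(W) = 0 (c(W) = 0 + 0 = 0)
z(u, I) = 8 (z(u, I) = 8 + 4*0 = 8 + 0 = 8)
Z = -90 (Z = (0 + 10)*(-9) = 10*(-9) = -90)
P(s) = (3 + s)*(8 + s) (P(s) = (s + 8)*(s + 3) = (8 + s)*(3 + s) = (3 + s)*(8 + s))
Z*P(-5) = -90*(24 + (-5)**2 + 11*(-5)) = -90*(24 + 25 - 55) = -90*(-6) = 540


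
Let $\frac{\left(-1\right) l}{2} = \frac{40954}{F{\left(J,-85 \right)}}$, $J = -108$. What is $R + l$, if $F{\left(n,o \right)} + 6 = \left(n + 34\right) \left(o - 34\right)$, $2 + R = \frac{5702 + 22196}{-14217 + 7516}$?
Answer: $- \frac{228076377}{14742200} \approx -15.471$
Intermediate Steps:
$R = - \frac{41300}{6701}$ ($R = -2 + \frac{5702 + 22196}{-14217 + 7516} = -2 + \frac{27898}{-6701} = -2 + 27898 \left(- \frac{1}{6701}\right) = -2 - \frac{27898}{6701} = - \frac{41300}{6701} \approx -6.1633$)
$F{\left(n,o \right)} = -6 + \left(-34 + o\right) \left(34 + n\right)$ ($F{\left(n,o \right)} = -6 + \left(n + 34\right) \left(o - 34\right) = -6 + \left(34 + n\right) \left(-34 + o\right) = -6 + \left(-34 + o\right) \left(34 + n\right)$)
$l = - \frac{20477}{2200}$ ($l = - 2 \frac{40954}{-1162 - -3672 + 34 \left(-85\right) - -9180} = - 2 \frac{40954}{-1162 + 3672 - 2890 + 9180} = - 2 \cdot \frac{40954}{8800} = - 2 \cdot 40954 \cdot \frac{1}{8800} = \left(-2\right) \frac{20477}{4400} = - \frac{20477}{2200} \approx -9.3077$)
$R + l = - \frac{41300}{6701} - \frac{20477}{2200} = - \frac{228076377}{14742200}$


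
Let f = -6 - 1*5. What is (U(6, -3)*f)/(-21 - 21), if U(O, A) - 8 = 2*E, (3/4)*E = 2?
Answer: 220/63 ≈ 3.4921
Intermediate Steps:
E = 8/3 (E = (4/3)*2 = 8/3 ≈ 2.6667)
U(O, A) = 40/3 (U(O, A) = 8 + 2*(8/3) = 8 + 16/3 = 40/3)
f = -11 (f = -6 - 5 = -11)
(U(6, -3)*f)/(-21 - 21) = ((40/3)*(-11))/(-21 - 21) = -440/3/(-42) = -440/3*(-1/42) = 220/63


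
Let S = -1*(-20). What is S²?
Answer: 400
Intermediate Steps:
S = 20
S² = 20² = 400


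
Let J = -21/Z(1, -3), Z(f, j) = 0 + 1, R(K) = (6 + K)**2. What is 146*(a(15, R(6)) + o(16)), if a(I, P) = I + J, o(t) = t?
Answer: 1460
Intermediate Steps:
Z(f, j) = 1
J = -21 (J = -21/1 = -21*1 = -21)
a(I, P) = -21 + I (a(I, P) = I - 21 = -21 + I)
146*(a(15, R(6)) + o(16)) = 146*((-21 + 15) + 16) = 146*(-6 + 16) = 146*10 = 1460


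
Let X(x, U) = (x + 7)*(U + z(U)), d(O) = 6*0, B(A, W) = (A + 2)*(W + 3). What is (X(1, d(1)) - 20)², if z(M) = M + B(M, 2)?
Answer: 3600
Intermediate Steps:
B(A, W) = (2 + A)*(3 + W)
z(M) = 10 + 6*M (z(M) = M + (6 + 2*2 + 3*M + M*2) = M + (6 + 4 + 3*M + 2*M) = M + (10 + 5*M) = 10 + 6*M)
d(O) = 0
X(x, U) = (7 + x)*(10 + 7*U) (X(x, U) = (x + 7)*(U + (10 + 6*U)) = (7 + x)*(10 + 7*U))
(X(1, d(1)) - 20)² = ((70 + 10*1 + 49*0 + 7*0*1) - 20)² = ((70 + 10 + 0 + 0) - 20)² = (80 - 20)² = 60² = 3600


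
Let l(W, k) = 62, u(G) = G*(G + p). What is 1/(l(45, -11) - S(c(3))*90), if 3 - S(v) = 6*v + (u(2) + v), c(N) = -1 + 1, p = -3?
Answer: -1/388 ≈ -0.0025773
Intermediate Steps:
u(G) = G*(-3 + G) (u(G) = G*(G - 3) = G*(-3 + G))
c(N) = 0
S(v) = 5 - 7*v (S(v) = 3 - (6*v + (2*(-3 + 2) + v)) = 3 - (6*v + (2*(-1) + v)) = 3 - (6*v + (-2 + v)) = 3 - (-2 + 7*v) = 3 + (2 - 7*v) = 5 - 7*v)
1/(l(45, -11) - S(c(3))*90) = 1/(62 - (5 - 7*0)*90) = 1/(62 - (5 + 0)*90) = 1/(62 - 5*90) = 1/(62 - 1*450) = 1/(62 - 450) = 1/(-388) = -1/388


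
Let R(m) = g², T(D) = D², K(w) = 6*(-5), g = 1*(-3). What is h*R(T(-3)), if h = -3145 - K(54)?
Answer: -28035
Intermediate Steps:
g = -3
K(w) = -30
R(m) = 9 (R(m) = (-3)² = 9)
h = -3115 (h = -3145 - 1*(-30) = -3145 + 30 = -3115)
h*R(T(-3)) = -3115*9 = -28035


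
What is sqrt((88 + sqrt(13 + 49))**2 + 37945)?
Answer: sqrt(45751 + 176*sqrt(62)) ≈ 217.11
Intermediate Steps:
sqrt((88 + sqrt(13 + 49))**2 + 37945) = sqrt((88 + sqrt(62))**2 + 37945) = sqrt(37945 + (88 + sqrt(62))**2)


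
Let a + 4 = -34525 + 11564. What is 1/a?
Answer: -1/22965 ≈ -4.3545e-5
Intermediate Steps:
a = -22965 (a = -4 + (-34525 + 11564) = -4 - 22961 = -22965)
1/a = 1/(-22965) = -1/22965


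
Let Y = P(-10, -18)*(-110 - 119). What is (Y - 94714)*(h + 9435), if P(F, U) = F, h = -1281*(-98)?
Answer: -12474744552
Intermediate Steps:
h = 125538
Y = 2290 (Y = -10*(-110 - 119) = -10*(-229) = 2290)
(Y - 94714)*(h + 9435) = (2290 - 94714)*(125538 + 9435) = -92424*134973 = -12474744552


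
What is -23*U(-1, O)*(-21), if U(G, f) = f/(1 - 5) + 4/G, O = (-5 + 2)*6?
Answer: 483/2 ≈ 241.50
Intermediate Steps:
O = -18 (O = -3*6 = -18)
U(G, f) = 4/G - f/4 (U(G, f) = f/(-4) + 4/G = f*(-¼) + 4/G = -f/4 + 4/G = 4/G - f/4)
-23*U(-1, O)*(-21) = -23*(4/(-1) - ¼*(-18))*(-21) = -23*(4*(-1) + 9/2)*(-21) = -23*(-4 + 9/2)*(-21) = -23*½*(-21) = -23/2*(-21) = 483/2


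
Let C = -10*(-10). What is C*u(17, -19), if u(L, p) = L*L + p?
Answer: 27000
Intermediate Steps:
u(L, p) = p + L² (u(L, p) = L² + p = p + L²)
C = 100
C*u(17, -19) = 100*(-19 + 17²) = 100*(-19 + 289) = 100*270 = 27000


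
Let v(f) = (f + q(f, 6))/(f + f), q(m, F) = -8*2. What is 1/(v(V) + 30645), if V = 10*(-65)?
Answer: 650/19919583 ≈ 3.2631e-5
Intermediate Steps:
q(m, F) = -16
V = -650
v(f) = (-16 + f)/(2*f) (v(f) = (f - 16)/(f + f) = (-16 + f)/((2*f)) = (-16 + f)*(1/(2*f)) = (-16 + f)/(2*f))
1/(v(V) + 30645) = 1/((½)*(-16 - 650)/(-650) + 30645) = 1/((½)*(-1/650)*(-666) + 30645) = 1/(333/650 + 30645) = 1/(19919583/650) = 650/19919583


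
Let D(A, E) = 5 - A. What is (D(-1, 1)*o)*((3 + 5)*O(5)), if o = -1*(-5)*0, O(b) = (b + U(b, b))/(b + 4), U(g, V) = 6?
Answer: 0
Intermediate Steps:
O(b) = (6 + b)/(4 + b) (O(b) = (b + 6)/(b + 4) = (6 + b)/(4 + b))
o = 0 (o = 5*0 = 0)
(D(-1, 1)*o)*((3 + 5)*O(5)) = ((5 - 1*(-1))*0)*((3 + 5)*((6 + 5)/(4 + 5))) = ((5 + 1)*0)*(8*(11/9)) = (6*0)*(8*((1/9)*11)) = 0*(8*(11/9)) = 0*(88/9) = 0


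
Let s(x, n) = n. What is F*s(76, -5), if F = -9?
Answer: 45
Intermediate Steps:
F*s(76, -5) = -9*(-5) = 45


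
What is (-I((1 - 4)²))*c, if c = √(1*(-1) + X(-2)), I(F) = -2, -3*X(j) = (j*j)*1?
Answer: 2*I*√21/3 ≈ 3.055*I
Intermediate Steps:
X(j) = -j²/3 (X(j) = -j*j/3 = -j²/3)
c = I*√21/3 (c = √(1*(-1) - ⅓*(-2)²) = √(-1 - ⅓*4) = √(-1 - 4/3) = √(-7/3) = I*√21/3 ≈ 1.5275*I)
(-I((1 - 4)²))*c = (-1*(-2))*(I*√21/3) = 2*(I*√21/3) = 2*I*√21/3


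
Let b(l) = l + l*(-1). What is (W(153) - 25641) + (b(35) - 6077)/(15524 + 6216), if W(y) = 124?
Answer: -554745657/21740 ≈ -25517.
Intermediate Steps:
b(l) = 0 (b(l) = l - l = 0)
(W(153) - 25641) + (b(35) - 6077)/(15524 + 6216) = (124 - 25641) + (0 - 6077)/(15524 + 6216) = -25517 - 6077/21740 = -554745657/21740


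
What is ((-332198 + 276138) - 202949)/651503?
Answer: -259009/651503 ≈ -0.39756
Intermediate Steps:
((-332198 + 276138) - 202949)/651503 = (-56060 - 202949)*(1/651503) = -259009*1/651503 = -259009/651503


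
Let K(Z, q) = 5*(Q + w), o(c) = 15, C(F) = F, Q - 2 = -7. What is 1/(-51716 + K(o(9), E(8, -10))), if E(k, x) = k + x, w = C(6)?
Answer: -1/51711 ≈ -1.9338e-5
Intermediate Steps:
Q = -5 (Q = 2 - 7 = -5)
w = 6
K(Z, q) = 5 (K(Z, q) = 5*(-5 + 6) = 5*1 = 5)
1/(-51716 + K(o(9), E(8, -10))) = 1/(-51716 + 5) = 1/(-51711) = -1/51711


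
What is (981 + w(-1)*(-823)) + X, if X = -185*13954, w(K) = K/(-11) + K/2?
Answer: -56763791/22 ≈ -2.5802e+6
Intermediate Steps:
w(K) = 9*K/22 (w(K) = K*(-1/11) + K*(½) = -K/11 + K/2 = 9*K/22)
X = -2581490
(981 + w(-1)*(-823)) + X = (981 + ((9/22)*(-1))*(-823)) - 2581490 = (981 - 9/22*(-823)) - 2581490 = (981 + 7407/22) - 2581490 = 28989/22 - 2581490 = -56763791/22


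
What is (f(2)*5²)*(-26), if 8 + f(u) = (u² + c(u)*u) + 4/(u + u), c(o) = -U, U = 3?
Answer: 5850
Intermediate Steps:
c(o) = -3 (c(o) = -1*3 = -3)
f(u) = -8 + u² - 3*u + 2/u (f(u) = -8 + ((u² - 3*u) + 4/(u + u)) = -8 + ((u² - 3*u) + 4/(2*u)) = -8 + ((u² - 3*u) + (1/(2*u))*4) = -8 + ((u² - 3*u) + 2/u) = -8 + (u² - 3*u + 2/u) = -8 + u² - 3*u + 2/u)
(f(2)*5²)*(-26) = ((-8 + 2² - 3*2 + 2/2)*5²)*(-26) = ((-8 + 4 - 6 + 2*(½))*25)*(-26) = ((-8 + 4 - 6 + 1)*25)*(-26) = -9*25*(-26) = -225*(-26) = 5850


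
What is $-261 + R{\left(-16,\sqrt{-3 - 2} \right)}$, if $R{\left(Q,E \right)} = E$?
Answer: $-261 + i \sqrt{5} \approx -261.0 + 2.2361 i$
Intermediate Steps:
$-261 + R{\left(-16,\sqrt{-3 - 2} \right)} = -261 + \sqrt{-3 - 2} = -261 + \sqrt{-5} = -261 + i \sqrt{5}$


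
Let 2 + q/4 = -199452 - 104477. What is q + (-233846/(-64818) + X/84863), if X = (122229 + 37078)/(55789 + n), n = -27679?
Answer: -31329777002645524309/25770544940790 ≈ -1.2157e+6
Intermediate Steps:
q = -1215724 (q = -8 + 4*(-199452 - 104477) = -8 + 4*(-303929) = -8 - 1215716 = -1215724)
X = 159307/28110 (X = (122229 + 37078)/(55789 - 27679) = 159307/28110 ≈ 5.6673)
q + (-233846/(-64818) + X/84863) = -1215724 + (-233846/(-64818) + (159307/28110)/84863) = -1215724 + (-233846*(-1/64818) + (159307/28110)*(1/84863)) = -1215724 + (116923/32409 + 159307/2385498930) = -1215724 + 92974951457651/25770544940790 = -31329777002645524309/25770544940790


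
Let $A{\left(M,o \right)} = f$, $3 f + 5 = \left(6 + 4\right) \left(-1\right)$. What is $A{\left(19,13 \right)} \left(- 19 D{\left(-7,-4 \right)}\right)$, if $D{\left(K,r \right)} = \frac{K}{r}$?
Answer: $\frac{665}{4} \approx 166.25$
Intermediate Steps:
$f = -5$ ($f = - \frac{5}{3} + \frac{\left(6 + 4\right) \left(-1\right)}{3} = - \frac{5}{3} + \frac{10 \left(-1\right)}{3} = - \frac{5}{3} + \frac{1}{3} \left(-10\right) = - \frac{5}{3} - \frac{10}{3} = -5$)
$A{\left(M,o \right)} = -5$
$A{\left(19,13 \right)} \left(- 19 D{\left(-7,-4 \right)}\right) = - 5 \left(- 19 \left(- \frac{7}{-4}\right)\right) = - 5 \left(- 19 \left(\left(-7\right) \left(- \frac{1}{4}\right)\right)\right) = - 5 \left(\left(-19\right) \frac{7}{4}\right) = \left(-5\right) \left(- \frac{133}{4}\right) = \frac{665}{4}$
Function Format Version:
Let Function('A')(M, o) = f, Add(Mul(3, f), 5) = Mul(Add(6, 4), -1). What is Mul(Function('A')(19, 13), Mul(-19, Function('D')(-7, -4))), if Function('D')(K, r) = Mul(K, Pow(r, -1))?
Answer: Rational(665, 4) ≈ 166.25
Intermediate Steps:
f = -5 (f = Add(Rational(-5, 3), Mul(Rational(1, 3), Mul(Add(6, 4), -1))) = Add(Rational(-5, 3), Mul(Rational(1, 3), Mul(10, -1))) = Add(Rational(-5, 3), Mul(Rational(1, 3), -10)) = Add(Rational(-5, 3), Rational(-10, 3)) = -5)
Function('A')(M, o) = -5
Mul(Function('A')(19, 13), Mul(-19, Function('D')(-7, -4))) = Mul(-5, Mul(-19, Mul(-7, Pow(-4, -1)))) = Mul(-5, Mul(-19, Mul(-7, Rational(-1, 4)))) = Mul(-5, Mul(-19, Rational(7, 4))) = Mul(-5, Rational(-133, 4)) = Rational(665, 4)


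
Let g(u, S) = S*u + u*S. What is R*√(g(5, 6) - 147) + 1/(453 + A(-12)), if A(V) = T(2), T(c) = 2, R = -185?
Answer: 1/455 - 185*I*√87 ≈ 0.0021978 - 1725.6*I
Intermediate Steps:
A(V) = 2
g(u, S) = 2*S*u (g(u, S) = S*u + S*u = 2*S*u)
R*√(g(5, 6) - 147) + 1/(453 + A(-12)) = -185*√(2*6*5 - 147) + 1/(453 + 2) = -185*√(60 - 147) + 1/455 = -185*I*√87 + 1/455 = 1/455 - 185*I*√87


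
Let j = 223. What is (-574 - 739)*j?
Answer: -292799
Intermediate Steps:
(-574 - 739)*j = (-574 - 739)*223 = -1313*223 = -292799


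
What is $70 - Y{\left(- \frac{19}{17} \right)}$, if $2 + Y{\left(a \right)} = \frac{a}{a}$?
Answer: $71$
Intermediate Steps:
$Y{\left(a \right)} = -1$ ($Y{\left(a \right)} = -2 + \frac{a}{a} = -2 + 1 = -1$)
$70 - Y{\left(- \frac{19}{17} \right)} = 70 - -1 = 70 + 1 = 71$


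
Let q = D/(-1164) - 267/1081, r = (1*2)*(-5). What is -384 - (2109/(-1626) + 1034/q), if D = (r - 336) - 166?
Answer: -188879078563/32883682 ≈ -5743.9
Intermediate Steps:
r = -10 (r = 2*(-5) = -10)
D = -512 (D = (-10 - 336) - 166 = -346 - 166 = -512)
q = 60671/314571 (q = -512/(-1164) - 267/1081 = -512*(-1/1164) - 267*1/1081 = 128/291 - 267/1081 = 60671/314571 ≈ 0.19287)
-384 - (2109/(-1626) + 1034/q) = -384 - (2109/(-1626) + 1034/(60671/314571)) = -384 - (2109*(-1/1626) + 1034*(314571/60671)) = -384 - (-703/542 + 325266414/60671) = -384 - 1*176251744675/32883682 = -384 - 176251744675/32883682 = -188879078563/32883682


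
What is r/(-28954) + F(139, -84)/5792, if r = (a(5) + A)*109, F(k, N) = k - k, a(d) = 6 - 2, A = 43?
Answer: -5123/28954 ≈ -0.17694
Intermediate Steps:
a(d) = 4
F(k, N) = 0
r = 5123 (r = (4 + 43)*109 = 47*109 = 5123)
r/(-28954) + F(139, -84)/5792 = 5123/(-28954) + 0/5792 = 5123*(-1/28954) + 0*(1/5792) = -5123/28954 + 0 = -5123/28954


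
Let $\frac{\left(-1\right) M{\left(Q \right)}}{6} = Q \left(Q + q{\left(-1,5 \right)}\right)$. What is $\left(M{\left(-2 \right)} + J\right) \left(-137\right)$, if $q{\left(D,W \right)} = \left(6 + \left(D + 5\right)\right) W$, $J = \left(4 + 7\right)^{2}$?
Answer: $-95489$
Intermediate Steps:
$J = 121$ ($J = 11^{2} = 121$)
$q{\left(D,W \right)} = W \left(11 + D\right)$ ($q{\left(D,W \right)} = \left(6 + \left(5 + D\right)\right) W = \left(11 + D\right) W = W \left(11 + D\right)$)
$M{\left(Q \right)} = - 6 Q \left(50 + Q\right)$ ($M{\left(Q \right)} = - 6 Q \left(Q + 5 \left(11 - 1\right)\right) = - 6 Q \left(Q + 5 \cdot 10\right) = - 6 Q \left(Q + 50\right) = - 6 Q \left(50 + Q\right)$)
$\left(M{\left(-2 \right)} + J\right) \left(-137\right) = \left(\left(-6\right) \left(-2\right) \left(50 - 2\right) + 121\right) \left(-137\right) = \left(\left(-6\right) \left(-2\right) 48 + 121\right) \left(-137\right) = \left(576 + 121\right) \left(-137\right) = 697 \left(-137\right) = -95489$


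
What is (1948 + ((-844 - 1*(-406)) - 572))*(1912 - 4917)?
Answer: -2818690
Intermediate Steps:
(1948 + ((-844 - 1*(-406)) - 572))*(1912 - 4917) = (1948 + ((-844 + 406) - 572))*(-3005) = (1948 + (-438 - 572))*(-3005) = (1948 - 1010)*(-3005) = 938*(-3005) = -2818690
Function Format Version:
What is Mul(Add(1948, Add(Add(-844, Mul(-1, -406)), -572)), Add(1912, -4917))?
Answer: -2818690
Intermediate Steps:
Mul(Add(1948, Add(Add(-844, Mul(-1, -406)), -572)), Add(1912, -4917)) = Mul(Add(1948, Add(Add(-844, 406), -572)), -3005) = Mul(Add(1948, Add(-438, -572)), -3005) = Mul(Add(1948, -1010), -3005) = Mul(938, -3005) = -2818690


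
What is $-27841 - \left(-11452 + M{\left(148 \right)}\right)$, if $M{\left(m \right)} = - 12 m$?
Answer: $-14613$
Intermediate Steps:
$-27841 - \left(-11452 + M{\left(148 \right)}\right) = -27841 + \left(11452 - \left(-12\right) 148\right) = -27841 + \left(11452 - -1776\right) = -27841 + \left(11452 + 1776\right) = -27841 + 13228 = -14613$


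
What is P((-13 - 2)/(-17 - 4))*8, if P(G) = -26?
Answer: -208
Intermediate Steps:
P((-13 - 2)/(-17 - 4))*8 = -26*8 = -208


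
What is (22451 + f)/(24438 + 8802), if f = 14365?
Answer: 1534/1385 ≈ 1.1076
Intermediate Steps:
(22451 + f)/(24438 + 8802) = (22451 + 14365)/(24438 + 8802) = 36816/33240 = 36816*(1/33240) = 1534/1385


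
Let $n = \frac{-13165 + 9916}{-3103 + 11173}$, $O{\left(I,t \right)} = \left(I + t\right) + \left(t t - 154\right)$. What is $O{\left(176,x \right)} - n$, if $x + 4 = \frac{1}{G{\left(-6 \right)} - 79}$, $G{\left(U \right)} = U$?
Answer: $\frac{134045283}{3887050} \approx 34.485$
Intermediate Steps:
$x = - \frac{341}{85}$ ($x = -4 + \frac{1}{-6 - 79} = -4 + \frac{1}{-85} = -4 - \frac{1}{85} = - \frac{341}{85} \approx -4.0118$)
$O{\left(I,t \right)} = -154 + I + t + t^{2}$ ($O{\left(I,t \right)} = \left(I + t\right) + \left(t^{2} - 154\right) = \left(I + t\right) + \left(-154 + t^{2}\right) = -154 + I + t + t^{2}$)
$n = - \frac{1083}{2690}$ ($n = - \frac{3249}{8070} = \left(-3249\right) \frac{1}{8070} = - \frac{1083}{2690} \approx -0.4026$)
$O{\left(176,x \right)} - n = \left(-154 + 176 - \frac{341}{85} + \left(- \frac{341}{85}\right)^{2}\right) - - \frac{1083}{2690} = \left(-154 + 176 - \frac{341}{85} + \frac{116281}{7225}\right) + \frac{1083}{2690} = \frac{246246}{7225} + \frac{1083}{2690} = \frac{134045283}{3887050}$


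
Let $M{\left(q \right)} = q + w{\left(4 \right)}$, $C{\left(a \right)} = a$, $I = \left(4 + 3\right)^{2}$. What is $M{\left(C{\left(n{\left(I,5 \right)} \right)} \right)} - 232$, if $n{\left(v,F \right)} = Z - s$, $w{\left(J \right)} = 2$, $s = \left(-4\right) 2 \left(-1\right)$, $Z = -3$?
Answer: $-241$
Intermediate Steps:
$s = 8$ ($s = \left(-8\right) \left(-1\right) = 8$)
$I = 49$ ($I = 7^{2} = 49$)
$n{\left(v,F \right)} = -11$ ($n{\left(v,F \right)} = -3 - 8 = -11$)
$M{\left(q \right)} = 2 + q$ ($M{\left(q \right)} = q + 2 = 2 + q$)
$M{\left(C{\left(n{\left(I,5 \right)} \right)} \right)} - 232 = \left(2 - 11\right) - 232 = -9 - 232 = -241$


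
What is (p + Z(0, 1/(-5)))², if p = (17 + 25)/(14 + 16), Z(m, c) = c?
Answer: 36/25 ≈ 1.4400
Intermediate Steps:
p = 7/5 (p = 42/30 = 42*(1/30) = 7/5 ≈ 1.4000)
(p + Z(0, 1/(-5)))² = (7/5 + 1/(-5))² = (7/5 - ⅕)² = (6/5)² = 36/25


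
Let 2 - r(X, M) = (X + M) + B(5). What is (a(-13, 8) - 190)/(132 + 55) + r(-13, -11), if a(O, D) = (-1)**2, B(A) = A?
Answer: 3738/187 ≈ 19.989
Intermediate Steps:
a(O, D) = 1
r(X, M) = -3 - M - X (r(X, M) = 2 - ((X + M) + 5) = 2 - ((M + X) + 5) = 2 - (5 + M + X) = 2 + (-5 - M - X) = -3 - M - X)
(a(-13, 8) - 190)/(132 + 55) + r(-13, -11) = (1 - 190)/(132 + 55) + (-3 - 1*(-11) - 1*(-13)) = -189/187 + (-3 + 11 + 13) = -189*1/187 + 21 = -189/187 + 21 = 3738/187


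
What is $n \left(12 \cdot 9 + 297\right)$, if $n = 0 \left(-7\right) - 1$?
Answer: $-405$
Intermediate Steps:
$n = -1$ ($n = 0 - 1 = -1$)
$n \left(12 \cdot 9 + 297\right) = - (12 \cdot 9 + 297) = - (108 + 297) = \left(-1\right) 405 = -405$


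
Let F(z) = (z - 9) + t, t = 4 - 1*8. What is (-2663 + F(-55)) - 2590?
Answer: -5321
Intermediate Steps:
t = -4 (t = 4 - 8 = -4)
F(z) = -13 + z (F(z) = (z - 9) - 4 = (-9 + z) - 4 = -13 + z)
(-2663 + F(-55)) - 2590 = (-2663 + (-13 - 55)) - 2590 = (-2663 - 68) - 2590 = -2731 - 2590 = -5321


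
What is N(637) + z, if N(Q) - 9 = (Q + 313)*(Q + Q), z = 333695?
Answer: 1544004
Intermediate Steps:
N(Q) = 9 + 2*Q*(313 + Q) (N(Q) = 9 + (Q + 313)*(Q + Q) = 9 + (313 + Q)*(2*Q) = 9 + 2*Q*(313 + Q))
N(637) + z = (9 + 2*637**2 + 626*637) + 333695 = (9 + 2*405769 + 398762) + 333695 = (9 + 811538 + 398762) + 333695 = 1210309 + 333695 = 1544004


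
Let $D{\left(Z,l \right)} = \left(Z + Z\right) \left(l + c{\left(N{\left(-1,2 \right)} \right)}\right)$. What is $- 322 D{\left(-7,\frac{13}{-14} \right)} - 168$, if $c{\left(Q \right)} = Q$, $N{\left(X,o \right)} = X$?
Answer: $-8862$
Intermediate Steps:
$D{\left(Z,l \right)} = 2 Z \left(-1 + l\right)$ ($D{\left(Z,l \right)} = \left(Z + Z\right) \left(l - 1\right) = 2 Z \left(-1 + l\right)$)
$- 322 D{\left(-7,\frac{13}{-14} \right)} - 168 = - 322 \cdot 2 \left(-7\right) \left(-1 + \frac{13}{-14}\right) - 168 = - 322 \cdot 2 \left(-7\right) \left(-1 + 13 \left(- \frac{1}{14}\right)\right) - 168 = - 322 \cdot 2 \left(-7\right) \left(-1 - \frac{13}{14}\right) - 168 = - 322 \cdot 2 \left(-7\right) \left(- \frac{27}{14}\right) - 168 = \left(-322\right) 27 - 168 = -8694 - 168 = -8862$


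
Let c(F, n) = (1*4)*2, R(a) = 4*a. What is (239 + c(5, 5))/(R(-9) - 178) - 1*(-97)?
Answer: 20511/214 ≈ 95.846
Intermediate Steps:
c(F, n) = 8 (c(F, n) = 4*2 = 8)
(239 + c(5, 5))/(R(-9) - 178) - 1*(-97) = (239 + 8)/(4*(-9) - 178) - 1*(-97) = 247/(-36 - 178) + 97 = 247/(-214) + 97 = 247*(-1/214) + 97 = -247/214 + 97 = 20511/214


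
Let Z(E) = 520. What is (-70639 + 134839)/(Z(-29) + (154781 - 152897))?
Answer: 16050/601 ≈ 26.706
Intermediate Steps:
(-70639 + 134839)/(Z(-29) + (154781 - 152897)) = (-70639 + 134839)/(520 + (154781 - 152897)) = 64200/(520 + 1884) = 64200/2404 = 64200*(1/2404) = 16050/601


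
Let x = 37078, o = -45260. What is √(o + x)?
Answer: I*√8182 ≈ 90.454*I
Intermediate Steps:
√(o + x) = √(-45260 + 37078) = √(-8182) = I*√8182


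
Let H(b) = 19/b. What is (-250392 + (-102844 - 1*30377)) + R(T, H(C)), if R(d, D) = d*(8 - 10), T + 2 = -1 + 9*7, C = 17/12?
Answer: -383733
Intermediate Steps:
C = 17/12 (C = 17*(1/12) = 17/12 ≈ 1.4167)
T = 60 (T = -2 + (-1 + 9*7) = -2 + (-1 + 63) = -2 + 62 = 60)
R(d, D) = -2*d (R(d, D) = d*(-2) = -2*d)
(-250392 + (-102844 - 1*30377)) + R(T, H(C)) = (-250392 + (-102844 - 1*30377)) - 2*60 = (-250392 + (-102844 - 30377)) - 120 = (-250392 - 133221) - 120 = -383613 - 120 = -383733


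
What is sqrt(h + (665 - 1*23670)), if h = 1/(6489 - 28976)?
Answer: 2*I*sqrt(2908206808833)/22487 ≈ 151.67*I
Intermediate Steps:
h = -1/22487 (h = 1/(-22487) = -1/22487 ≈ -4.4470e-5)
sqrt(h + (665 - 1*23670)) = sqrt(-1/22487 + (665 - 1*23670)) = sqrt(-1/22487 + (665 - 23670)) = sqrt(-1/22487 - 23005) = sqrt(-517313436/22487) = 2*I*sqrt(2908206808833)/22487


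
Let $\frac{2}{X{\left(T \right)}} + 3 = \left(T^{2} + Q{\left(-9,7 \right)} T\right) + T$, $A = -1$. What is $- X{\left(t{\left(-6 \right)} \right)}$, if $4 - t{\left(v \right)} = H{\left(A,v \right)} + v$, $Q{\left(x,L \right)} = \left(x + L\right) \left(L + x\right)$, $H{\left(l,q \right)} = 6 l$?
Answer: $- \frac{2}{333} \approx -0.006006$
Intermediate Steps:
$Q{\left(x,L \right)} = \left(L + x\right)^{2}$ ($Q{\left(x,L \right)} = \left(L + x\right) \left(L + x\right) = \left(L + x\right)^{2}$)
$t{\left(v \right)} = 10 - v$ ($t{\left(v \right)} = 4 - \left(6 \left(-1\right) + v\right) = 4 - \left(-6 + v\right) = 10 - v$)
$X{\left(T \right)} = \frac{2}{-3 + T^{2} + 5 T}$ ($X{\left(T \right)} = \frac{2}{-3 + \left(\left(T^{2} + \left(7 - 9\right)^{2} T\right) + T\right)} = \frac{2}{-3 + \left(\left(T^{2} + \left(-2\right)^{2} T\right) + T\right)} = \frac{2}{-3 + \left(\left(T^{2} + 4 T\right) + T\right)} = \frac{2}{-3 + \left(T^{2} + 5 T\right)} = \frac{2}{-3 + T^{2} + 5 T}$)
$- X{\left(t{\left(-6 \right)} \right)} = - \frac{2}{-3 + \left(10 - -6\right)^{2} + 5 \left(10 - -6\right)} = - \frac{2}{-3 + \left(10 + 6\right)^{2} + 5 \left(10 + 6\right)} = - \frac{2}{-3 + 16^{2} + 5 \cdot 16} = - \frac{2}{-3 + 256 + 80} = - \frac{2}{333}$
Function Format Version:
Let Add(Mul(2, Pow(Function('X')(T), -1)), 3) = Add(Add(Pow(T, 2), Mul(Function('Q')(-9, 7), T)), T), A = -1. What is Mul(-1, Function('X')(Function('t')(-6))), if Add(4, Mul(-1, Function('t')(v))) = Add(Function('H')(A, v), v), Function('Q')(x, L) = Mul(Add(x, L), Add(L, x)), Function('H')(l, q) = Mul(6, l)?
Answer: Rational(-2, 333) ≈ -0.0060060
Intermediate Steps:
Function('Q')(x, L) = Pow(Add(L, x), 2) (Function('Q')(x, L) = Mul(Add(L, x), Add(L, x)) = Pow(Add(L, x), 2))
Function('t')(v) = Add(10, Mul(-1, v)) (Function('t')(v) = Add(4, Mul(-1, Add(Mul(6, -1), v))) = Add(4, Mul(-1, Add(-6, v))) = Add(4, Add(6, Mul(-1, v))) = Add(10, Mul(-1, v)))
Function('X')(T) = Mul(2, Pow(Add(-3, Pow(T, 2), Mul(5, T)), -1)) (Function('X')(T) = Mul(2, Pow(Add(-3, Add(Add(Pow(T, 2), Mul(Pow(Add(7, -9), 2), T)), T)), -1)) = Mul(2, Pow(Add(-3, Add(Add(Pow(T, 2), Mul(Pow(-2, 2), T)), T)), -1)) = Mul(2, Pow(Add(-3, Add(Add(Pow(T, 2), Mul(4, T)), T)), -1)) = Mul(2, Pow(Add(-3, Add(Pow(T, 2), Mul(5, T))), -1)) = Mul(2, Pow(Add(-3, Pow(T, 2), Mul(5, T)), -1)))
Mul(-1, Function('X')(Function('t')(-6))) = Mul(-1, Mul(2, Pow(Add(-3, Pow(Add(10, Mul(-1, -6)), 2), Mul(5, Add(10, Mul(-1, -6)))), -1))) = Mul(-1, Mul(2, Pow(Add(-3, Pow(Add(10, 6), 2), Mul(5, Add(10, 6))), -1))) = Mul(-1, Mul(2, Pow(Add(-3, Pow(16, 2), Mul(5, 16)), -1))) = Mul(-1, Mul(2, Pow(Add(-3, 256, 80), -1))) = Mul(-1, Mul(2, Pow(333, -1))) = Mul(-1, Mul(2, Rational(1, 333))) = Mul(-1, Rational(2, 333)) = Rational(-2, 333)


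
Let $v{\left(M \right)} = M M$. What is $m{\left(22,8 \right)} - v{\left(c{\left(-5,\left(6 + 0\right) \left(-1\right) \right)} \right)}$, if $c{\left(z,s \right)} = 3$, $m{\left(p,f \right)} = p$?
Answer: $13$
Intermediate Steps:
$v{\left(M \right)} = M^{2}$
$m{\left(22,8 \right)} - v{\left(c{\left(-5,\left(6 + 0\right) \left(-1\right) \right)} \right)} = 22 - 3^{2} = 22 - 9 = 13$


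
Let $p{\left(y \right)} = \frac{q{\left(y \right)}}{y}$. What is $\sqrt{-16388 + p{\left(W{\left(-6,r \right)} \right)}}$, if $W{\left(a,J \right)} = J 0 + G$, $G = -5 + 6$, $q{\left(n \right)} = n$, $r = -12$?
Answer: $i \sqrt{16387} \approx 128.01 i$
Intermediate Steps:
$G = 1$
$W{\left(a,J \right)} = 1$ ($W{\left(a,J \right)} = J 0 + 1 = 0 + 1 = 1$)
$p{\left(y \right)} = 1$ ($p{\left(y \right)} = \frac{y}{y} = 1$)
$\sqrt{-16388 + p{\left(W{\left(-6,r \right)} \right)}} = \sqrt{-16388 + 1} = \sqrt{-16387} = i \sqrt{16387}$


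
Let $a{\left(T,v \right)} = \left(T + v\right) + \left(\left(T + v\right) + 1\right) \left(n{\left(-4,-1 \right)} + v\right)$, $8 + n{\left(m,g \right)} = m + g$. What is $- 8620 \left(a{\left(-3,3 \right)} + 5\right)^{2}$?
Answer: $-215500$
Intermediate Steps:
$n{\left(m,g \right)} = -8 + g + m$ ($n{\left(m,g \right)} = -8 + \left(m + g\right) = -8 + \left(g + m\right) = -8 + g + m$)
$a{\left(T,v \right)} = T + v + \left(-13 + v\right) \left(1 + T + v\right)$ ($a{\left(T,v \right)} = \left(T + v\right) + \left(\left(T + v\right) + 1\right) \left(\left(-8 - 1 - 4\right) + v\right) = \left(T + v\right) + \left(1 + T + v\right) \left(-13 + v\right) = \left(T + v\right) + \left(-13 + v\right) \left(1 + T + v\right) = T + v + \left(-13 + v\right) \left(1 + T + v\right)$)
$- 8620 \left(a{\left(-3,3 \right)} + 5\right)^{2} = - 8620 \left(\left(-13 + 3^{2} - -36 - 33 - 9\right) + 5\right)^{2} = - 8620 \left(\left(-13 + 9 + 36 - 33 - 9\right) + 5\right)^{2} = - 8620 \left(-10 + 5\right)^{2} = - 8620 \left(-5\right)^{2} = \left(-8620\right) 25 = -215500$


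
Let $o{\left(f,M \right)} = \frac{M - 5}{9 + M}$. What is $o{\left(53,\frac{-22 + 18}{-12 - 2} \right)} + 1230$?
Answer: $\frac{79917}{65} \approx 1229.5$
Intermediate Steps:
$o{\left(f,M \right)} = \frac{-5 + M}{9 + M}$
$o{\left(53,\frac{-22 + 18}{-12 - 2} \right)} + 1230 = \frac{-5 + \frac{-22 + 18}{-12 - 2}}{9 + \frac{-22 + 18}{-12 - 2}} + 1230 = \frac{-5 - \frac{4}{-14}}{9 - \frac{4}{-14}} + 1230 = \frac{-5 - - \frac{2}{7}}{9 - - \frac{2}{7}} + 1230 = \frac{-5 + \frac{2}{7}}{9 + \frac{2}{7}} + 1230 = \frac{1}{\frac{65}{7}} \left(- \frac{33}{7}\right) + 1230 = \frac{7}{65} \left(- \frac{33}{7}\right) + 1230 = - \frac{33}{65} + 1230 = \frac{79917}{65}$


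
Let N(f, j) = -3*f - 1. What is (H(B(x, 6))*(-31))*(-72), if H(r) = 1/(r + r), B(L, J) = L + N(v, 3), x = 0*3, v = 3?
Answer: -558/5 ≈ -111.60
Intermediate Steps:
x = 0
N(f, j) = -1 - 3*f
B(L, J) = -10 + L (B(L, J) = L + (-1 - 3*3) = L + (-1 - 9) = L - 10 = -10 + L)
H(r) = 1/(2*r)
(H(B(x, 6))*(-31))*(-72) = ((1/(2*(-10 + 0)))*(-31))*(-72) = (((½)/(-10))*(-31))*(-72) = (((½)*(-⅒))*(-31))*(-72) = -1/20*(-31)*(-72) = (31/20)*(-72) = -558/5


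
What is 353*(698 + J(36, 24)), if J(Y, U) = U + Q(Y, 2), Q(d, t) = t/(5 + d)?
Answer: 10450212/41 ≈ 2.5488e+5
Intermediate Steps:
J(Y, U) = U + 2/(5 + Y)
353*(698 + J(36, 24)) = 353*(698 + (2 + 24*(5 + 36))/(5 + 36)) = 353*(698 + (2 + 24*41)/41) = 353*(698 + (2 + 984)/41) = 353*(698 + (1/41)*986) = 353*(698 + 986/41) = 353*(29604/41) = 10450212/41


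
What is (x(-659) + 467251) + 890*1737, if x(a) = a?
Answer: 2012522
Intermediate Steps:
(x(-659) + 467251) + 890*1737 = (-659 + 467251) + 890*1737 = 466592 + 1545930 = 2012522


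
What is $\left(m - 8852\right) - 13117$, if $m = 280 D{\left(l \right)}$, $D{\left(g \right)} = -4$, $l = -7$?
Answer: $-23089$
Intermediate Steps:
$m = -1120$ ($m = 280 \left(-4\right) = -1120$)
$\left(m - 8852\right) - 13117 = \left(-1120 - 8852\right) - 13117 = -9972 - 13117 = -23089$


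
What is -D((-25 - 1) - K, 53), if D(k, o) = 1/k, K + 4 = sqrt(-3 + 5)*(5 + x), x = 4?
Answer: 11/161 - 9*sqrt(2)/322 ≈ 0.028795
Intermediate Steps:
K = -4 + 9*sqrt(2) (K = -4 + sqrt(-3 + 5)*(5 + 4) = -4 + sqrt(2)*9 = -4 + 9*sqrt(2) ≈ 8.7279)
-D((-25 - 1) - K, 53) = -1/((-25 - 1) - (-4 + 9*sqrt(2))) = -1/(-26 + (4 - 9*sqrt(2))) = -1/(-22 - 9*sqrt(2))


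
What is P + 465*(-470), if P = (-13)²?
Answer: -218381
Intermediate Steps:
P = 169
P + 465*(-470) = 169 + 465*(-470) = 169 - 218550 = -218381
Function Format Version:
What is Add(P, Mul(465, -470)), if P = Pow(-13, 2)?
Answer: -218381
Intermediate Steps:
P = 169
Add(P, Mul(465, -470)) = Add(169, Mul(465, -470)) = Add(169, -218550) = -218381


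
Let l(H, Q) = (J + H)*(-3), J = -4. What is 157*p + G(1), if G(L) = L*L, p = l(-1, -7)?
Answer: 2356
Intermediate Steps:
l(H, Q) = 12 - 3*H (l(H, Q) = (-4 + H)*(-3) = 12 - 3*H)
p = 15 (p = 12 - 3*(-1) = 12 + 3 = 15)
G(L) = L²
157*p + G(1) = 157*15 + 1² = 2355 + 1 = 2356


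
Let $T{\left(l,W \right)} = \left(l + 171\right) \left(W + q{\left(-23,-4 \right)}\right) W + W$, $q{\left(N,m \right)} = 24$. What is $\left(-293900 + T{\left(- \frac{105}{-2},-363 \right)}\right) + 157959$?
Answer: $\frac{54733871}{2} \approx 2.7367 \cdot 10^{7}$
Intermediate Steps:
$T{\left(l,W \right)} = W + W \left(24 + W\right) \left(171 + l\right)$ ($T{\left(l,W \right)} = \left(l + 171\right) \left(W + 24\right) W + W = \left(171 + l\right) \left(24 + W\right) W + W = \left(24 + W\right) \left(171 + l\right) W + W = W \left(24 + W\right) \left(171 + l\right) + W = W + W \left(24 + W\right) \left(171 + l\right)$)
$\left(-293900 + T{\left(- \frac{105}{-2},-363 \right)}\right) + 157959 = \left(-293900 - 363 \left(4105 + 24 \left(- \frac{105}{-2}\right) + 171 \left(-363\right) - 363 \left(- \frac{105}{-2}\right)\right)\right) + 157959 = \left(-293900 - 363 \left(4105 + 24 \left(\left(-105\right) \left(- \frac{1}{2}\right)\right) - 62073 - 363 \left(\left(-105\right) \left(- \frac{1}{2}\right)\right)\right)\right) + 157959 = \left(-293900 - 363 \left(4105 + 24 \cdot \frac{105}{2} - 62073 - \frac{38115}{2}\right)\right) + 157959 = \left(-293900 - 363 \left(4105 + 1260 - 62073 - \frac{38115}{2}\right)\right) + 157959 = \left(-293900 - - \frac{55005753}{2}\right) + 157959 = \left(-293900 + \frac{55005753}{2}\right) + 157959 = \frac{54417953}{2} + 157959 = \frac{54733871}{2}$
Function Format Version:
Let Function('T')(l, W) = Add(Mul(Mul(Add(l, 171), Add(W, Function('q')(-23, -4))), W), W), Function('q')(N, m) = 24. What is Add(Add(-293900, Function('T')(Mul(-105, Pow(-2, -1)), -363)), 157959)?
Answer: Rational(54733871, 2) ≈ 2.7367e+7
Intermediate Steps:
Function('T')(l, W) = Add(W, Mul(W, Add(24, W), Add(171, l))) (Function('T')(l, W) = Add(Mul(Mul(Add(l, 171), Add(W, 24)), W), W) = Add(Mul(Mul(Add(171, l), Add(24, W)), W), W) = Add(Mul(Mul(Add(24, W), Add(171, l)), W), W) = Add(Mul(W, Add(24, W), Add(171, l)), W) = Add(W, Mul(W, Add(24, W), Add(171, l))))
Add(Add(-293900, Function('T')(Mul(-105, Pow(-2, -1)), -363)), 157959) = Add(Add(-293900, Mul(-363, Add(4105, Mul(24, Mul(-105, Pow(-2, -1))), Mul(171, -363), Mul(-363, Mul(-105, Pow(-2, -1)))))), 157959) = Add(Add(-293900, Mul(-363, Add(4105, Mul(24, Mul(-105, Rational(-1, 2))), -62073, Mul(-363, Mul(-105, Rational(-1, 2)))))), 157959) = Add(Add(-293900, Mul(-363, Add(4105, Mul(24, Rational(105, 2)), -62073, Mul(-363, Rational(105, 2))))), 157959) = Add(Add(-293900, Mul(-363, Add(4105, 1260, -62073, Rational(-38115, 2)))), 157959) = Add(Add(-293900, Mul(-363, Rational(-151531, 2))), 157959) = Add(Add(-293900, Rational(55005753, 2)), 157959) = Add(Rational(54417953, 2), 157959) = Rational(54733871, 2)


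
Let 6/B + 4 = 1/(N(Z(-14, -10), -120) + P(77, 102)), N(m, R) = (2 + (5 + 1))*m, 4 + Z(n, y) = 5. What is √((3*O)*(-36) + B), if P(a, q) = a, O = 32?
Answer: I*√44148874/113 ≈ 58.801*I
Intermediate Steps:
Z(n, y) = 1 (Z(n, y) = -4 + 5 = 1)
N(m, R) = 8*m (N(m, R) = (2 + 6)*m = 8*m)
B = -170/113 (B = 6/(-4 + 1/(8*1 + 77)) = 6/(-4 + 1/(8 + 77)) = 6/(-4 + 1/85) = 6/(-339/85) = 6*(-85/339) = -170/113 ≈ -1.5044)
√((3*O)*(-36) + B) = √((3*32)*(-36) - 170/113) = √(96*(-36) - 170/113) = √(-3456 - 170/113) = √(-390698/113) = I*√44148874/113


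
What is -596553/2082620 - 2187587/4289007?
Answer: -7114532430811/8932371758340 ≈ -0.79649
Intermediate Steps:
-596553/2082620 - 2187587/4289007 = -7114532430811/8932371758340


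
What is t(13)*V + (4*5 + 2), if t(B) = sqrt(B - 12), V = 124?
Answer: 146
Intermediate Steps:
t(B) = sqrt(-12 + B)
t(13)*V + (4*5 + 2) = sqrt(-12 + 13)*124 + (4*5 + 2) = sqrt(1)*124 + (20 + 2) = 1*124 + 22 = 124 + 22 = 146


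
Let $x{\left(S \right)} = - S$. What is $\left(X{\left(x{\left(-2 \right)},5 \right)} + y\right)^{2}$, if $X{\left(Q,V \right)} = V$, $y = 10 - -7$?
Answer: $484$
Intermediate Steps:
$y = 17$ ($y = 10 + 7 = 17$)
$\left(X{\left(x{\left(-2 \right)},5 \right)} + y\right)^{2} = \left(5 + 17\right)^{2} = 22^{2} = 484$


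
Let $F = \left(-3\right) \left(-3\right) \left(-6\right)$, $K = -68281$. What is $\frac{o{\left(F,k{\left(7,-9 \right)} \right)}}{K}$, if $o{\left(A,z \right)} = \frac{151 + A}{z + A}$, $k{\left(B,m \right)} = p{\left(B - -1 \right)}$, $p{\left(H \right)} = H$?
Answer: $\frac{97}{3140926} \approx 3.0883 \cdot 10^{-5}$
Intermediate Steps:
$k{\left(B,m \right)} = 1 + B$ ($k{\left(B,m \right)} = B - -1 = B + 1 = 1 + B$)
$F = -54$ ($F = 9 \left(-6\right) = -54$)
$o{\left(A,z \right)} = \frac{151 + A}{A + z}$
$\frac{o{\left(F,k{\left(7,-9 \right)} \right)}}{K} = \frac{\frac{1}{-54 + \left(1 + 7\right)} \left(151 - 54\right)}{-68281} = \frac{1}{-54 + 8} \cdot 97 \left(- \frac{1}{68281}\right) = \frac{1}{-46} \cdot 97 \left(- \frac{1}{68281}\right) = \left(- \frac{1}{46}\right) 97 \left(- \frac{1}{68281}\right) = \left(- \frac{97}{46}\right) \left(- \frac{1}{68281}\right) = \frac{97}{3140926}$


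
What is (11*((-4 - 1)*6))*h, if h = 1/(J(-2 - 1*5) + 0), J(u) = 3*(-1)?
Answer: 110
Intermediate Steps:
J(u) = -3
h = -⅓ (h = 1/(-3 + 0) = 1/(-3) = -⅓ ≈ -0.33333)
(11*((-4 - 1)*6))*h = (11*((-4 - 1)*6))*(-⅓) = (11*(-5*6))*(-⅓) = (11*(-30))*(-⅓) = -330*(-⅓) = 110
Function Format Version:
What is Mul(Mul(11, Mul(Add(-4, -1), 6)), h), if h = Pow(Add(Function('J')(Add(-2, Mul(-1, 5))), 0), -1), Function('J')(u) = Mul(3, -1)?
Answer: 110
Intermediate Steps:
Function('J')(u) = -3
h = Rational(-1, 3) (h = Pow(Add(-3, 0), -1) = Pow(-3, -1) = Rational(-1, 3) ≈ -0.33333)
Mul(Mul(11, Mul(Add(-4, -1), 6)), h) = Mul(Mul(11, Mul(Add(-4, -1), 6)), Rational(-1, 3)) = Mul(Mul(11, Mul(-5, 6)), Rational(-1, 3)) = Mul(Mul(11, -30), Rational(-1, 3)) = Mul(-330, Rational(-1, 3)) = 110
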